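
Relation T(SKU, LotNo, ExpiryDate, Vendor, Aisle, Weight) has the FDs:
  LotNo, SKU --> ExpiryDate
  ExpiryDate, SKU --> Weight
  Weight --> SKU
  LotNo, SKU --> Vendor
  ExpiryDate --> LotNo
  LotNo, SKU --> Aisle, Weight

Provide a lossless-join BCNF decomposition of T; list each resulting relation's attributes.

{Aisle, ExpiryDate, Vendor, Weight}; {ExpiryDate, LotNo}; {SKU, Weight}

Candidate keys of the original relation: {ExpiryDate, SKU}, {ExpiryDate, Weight}, {LotNo, SKU}, {LotNo, Weight}.
Within {Aisle, ExpiryDate, LotNo, SKU, Vendor, Weight}: {Weight}⁺ ∩ {Aisle, ExpiryDate, LotNo, SKU, Vendor, Weight} = {SKU, Weight}, not the whole set, so Weight --> SKU violates BCNF; decompose into {SKU, Weight} and {Aisle, ExpiryDate, LotNo, Vendor, Weight}.
{SKU, Weight} is in BCNF.
Within {Aisle, ExpiryDate, LotNo, Vendor, Weight}: {ExpiryDate}⁺ ∩ {Aisle, ExpiryDate, LotNo, Vendor, Weight} = {ExpiryDate, LotNo}, not the whole set, so ExpiryDate --> LotNo violates BCNF; decompose into {ExpiryDate, LotNo} and {Aisle, ExpiryDate, Vendor, Weight}.
{ExpiryDate, LotNo} is in BCNF.
{Aisle, ExpiryDate, Vendor, Weight} is in BCNF.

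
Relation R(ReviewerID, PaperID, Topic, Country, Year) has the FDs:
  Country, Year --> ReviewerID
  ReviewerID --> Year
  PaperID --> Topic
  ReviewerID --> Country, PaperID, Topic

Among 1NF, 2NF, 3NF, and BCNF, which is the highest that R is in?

2NF

Candidate keys: {Country, Year}, {ReviewerID}. Prime attributes: {Country, ReviewerID, Year}.
PaperID --> Topic breaks BCNF: {PaperID}⁺ = {PaperID, Topic}, so {PaperID} is not a superkey.
PaperID --> Topic has non-prime {Topic} on the right and a non-superkey on the left, so 3NF fails.
No proper subset of a key has a non-prime attribute in its closure, so there is no partial dependency; 2NF holds.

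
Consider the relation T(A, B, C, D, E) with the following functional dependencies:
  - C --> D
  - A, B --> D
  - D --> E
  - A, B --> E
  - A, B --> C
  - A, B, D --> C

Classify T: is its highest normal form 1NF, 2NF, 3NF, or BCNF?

Candidate key: {A, B}. Prime attributes: {A, B}.
For C --> D we have {C}⁺ = {C, D, E}; {C} is not a superkey, so BCNF fails.
Because {D} is non-prime and the left side of C --> D is not a superkey, the relation is not in 3NF.
No non-prime attribute depends on a proper subset of any candidate key, so 2NF holds.

2NF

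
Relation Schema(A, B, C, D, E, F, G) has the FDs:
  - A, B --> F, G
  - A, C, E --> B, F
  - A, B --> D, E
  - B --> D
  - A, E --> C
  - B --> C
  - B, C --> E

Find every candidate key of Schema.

{A, B}, {A, E}

Attributes never on any right-hand side: {A} — every candidate key must contain it.
Closure of {A, B} is {A, B, C, D, E, F, G}, the whole schema; {A, B} is a candidate key.
Closure of {A, E} is {A, B, C, D, E, F, G}, the whole schema; {A, E} is a candidate key.
Any other superkey properly contains one of these, so there are no further candidate keys.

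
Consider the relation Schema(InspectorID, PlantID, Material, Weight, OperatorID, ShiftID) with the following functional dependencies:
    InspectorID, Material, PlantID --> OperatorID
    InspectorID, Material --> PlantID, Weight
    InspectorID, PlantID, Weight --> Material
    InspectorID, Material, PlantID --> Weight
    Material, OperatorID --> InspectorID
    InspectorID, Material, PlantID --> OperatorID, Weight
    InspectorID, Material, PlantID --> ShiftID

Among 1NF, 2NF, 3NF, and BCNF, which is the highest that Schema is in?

BCNF

Candidate keys: {InspectorID, Material}, {InspectorID, PlantID, Weight}, {Material, OperatorID}. Prime attributes: {InspectorID, Material, OperatorID, PlantID, Weight}.
Each dependency's left side is a superkey — BCNF holds.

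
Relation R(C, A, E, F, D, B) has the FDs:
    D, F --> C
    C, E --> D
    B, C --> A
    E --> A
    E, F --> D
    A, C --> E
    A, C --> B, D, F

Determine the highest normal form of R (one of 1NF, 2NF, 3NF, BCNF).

Candidate keys: {A, C}, {A, D, F}, {B, C}, {B, D, F}, {C, E}, {E, F}. Prime attributes: {A, B, C, D, E, F}.
D, F --> C: {D, F}⁺ = {C, D, F}, which is not all of the attributes, so the left side is not a superkey — BCNF is violated.
Its right-hand attributes {C} are all prime, as are those of every other non-superkey FD — the relation is in 3NF.

3NF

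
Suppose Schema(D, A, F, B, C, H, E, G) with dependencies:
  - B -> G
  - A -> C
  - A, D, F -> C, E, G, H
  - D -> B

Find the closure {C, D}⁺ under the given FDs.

{B, C, D, G}

Start with {C, D}.
D -> B applies; add {B} → now {B, C, D}.
B -> G applies; add {G} → now {B, C, D, G}.
No further FD applies.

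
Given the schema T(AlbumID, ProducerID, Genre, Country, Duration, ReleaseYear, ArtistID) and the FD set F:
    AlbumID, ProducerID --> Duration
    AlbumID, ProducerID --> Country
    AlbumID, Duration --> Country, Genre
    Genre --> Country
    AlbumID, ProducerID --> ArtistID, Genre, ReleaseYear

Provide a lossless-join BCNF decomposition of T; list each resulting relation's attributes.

{AlbumID, ArtistID, Duration, ProducerID, ReleaseYear}; {AlbumID, Duration, Genre}; {Country, Genre}

Candidate key of the original relation: {AlbumID, ProducerID}.
In {AlbumID, ArtistID, Country, Duration, Genre, ProducerID, ReleaseYear}, {AlbumID, Duration} is not a superkey ({AlbumID, Duration}⁺ restricted to this set is {AlbumID, Country, Duration, Genre}), so split on AlbumID, Duration --> Country, Genre into {AlbumID, Country, Duration, Genre} and {AlbumID, ArtistID, Duration, ProducerID, ReleaseYear}.
In {AlbumID, Country, Duration, Genre}, {Genre} is not a superkey ({Genre}⁺ restricted to this set is {Country, Genre}), so split on Genre --> Country into {Country, Genre} and {AlbumID, Duration, Genre}.
{Country, Genre} has no BCNF violation.
{AlbumID, Duration, Genre} has no BCNF violation.
{AlbumID, ArtistID, Duration, ProducerID, ReleaseYear} has no BCNF violation.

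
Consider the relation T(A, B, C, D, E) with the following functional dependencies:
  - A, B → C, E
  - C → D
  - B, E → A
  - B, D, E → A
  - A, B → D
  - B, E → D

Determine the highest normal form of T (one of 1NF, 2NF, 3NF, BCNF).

2NF

Candidate keys: {A, B}, {B, E}. Prime attributes: {A, B, E}.
For C → D we have {C}⁺ = {C, D}; {C} is not a superkey, so BCNF fails.
C → D has non-prime {D} on the right and a non-superkey on the left, so 3NF fails.
No non-prime attribute depends on a proper subset of any candidate key, so 2NF holds.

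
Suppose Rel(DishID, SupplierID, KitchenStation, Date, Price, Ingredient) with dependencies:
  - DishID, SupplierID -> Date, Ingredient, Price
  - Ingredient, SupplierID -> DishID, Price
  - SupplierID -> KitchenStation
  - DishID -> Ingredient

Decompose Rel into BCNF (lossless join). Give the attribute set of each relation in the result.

{Date, DishID, Price, SupplierID}; {DishID, Ingredient}; {KitchenStation, SupplierID}

Candidate keys of the original relation: {DishID, SupplierID}, {Ingredient, SupplierID}.
Within {Date, DishID, Ingredient, KitchenStation, Price, SupplierID}: {SupplierID}⁺ ∩ {Date, DishID, Ingredient, KitchenStation, Price, SupplierID} = {KitchenStation, SupplierID}, not the whole set, so SupplierID -> KitchenStation violates BCNF; decompose into {KitchenStation, SupplierID} and {Date, DishID, Ingredient, Price, SupplierID}.
{KitchenStation, SupplierID} is in BCNF.
Within {Date, DishID, Ingredient, Price, SupplierID}: {DishID}⁺ ∩ {Date, DishID, Ingredient, Price, SupplierID} = {DishID, Ingredient}, not the whole set, so DishID -> Ingredient violates BCNF; decompose into {DishID, Ingredient} and {Date, DishID, Price, SupplierID}.
{DishID, Ingredient} is in BCNF.
{Date, DishID, Price, SupplierID} is in BCNF.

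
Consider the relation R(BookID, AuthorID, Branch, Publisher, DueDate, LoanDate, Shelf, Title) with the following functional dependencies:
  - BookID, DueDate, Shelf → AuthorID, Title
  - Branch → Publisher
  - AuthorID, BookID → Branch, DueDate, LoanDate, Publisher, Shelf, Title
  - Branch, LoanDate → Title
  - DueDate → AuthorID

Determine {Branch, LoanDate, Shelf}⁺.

Start with {Branch, LoanDate, Shelf}.
Branch → Publisher applies; add {Publisher} → now {Branch, LoanDate, Publisher, Shelf}.
Branch, LoanDate → Title applies; add {Title} → now {Branch, LoanDate, Publisher, Shelf, Title}.
No further FD applies.

{Branch, LoanDate, Publisher, Shelf, Title}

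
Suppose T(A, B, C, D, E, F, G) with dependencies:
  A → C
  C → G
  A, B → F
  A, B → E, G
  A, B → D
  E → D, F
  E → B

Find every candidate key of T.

{A, B}, {A, E}

Attributes never on any right-hand side: {A} — every candidate key must contain it.
Closure of {A, B} is {A, B, C, D, E, F, G}, the whole schema; {A, B} is a candidate key.
Closure of {A, E} is {A, B, C, D, E, F, G}, the whole schema; {A, E} is a candidate key.
No proper subset of any of these is a key, and no other minimal superkey exists.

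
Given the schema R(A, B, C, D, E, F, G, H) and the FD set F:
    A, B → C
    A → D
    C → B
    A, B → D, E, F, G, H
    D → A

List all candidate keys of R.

{A, B}, {A, C}, {B, D}, {C, D}

Closure of {A, B} is {A, B, C, D, E, F, G, H}, the whole schema; {A, B} is a candidate key.
Closure of {A, C} is {A, B, C, D, E, F, G, H}, the whole schema; {A, C} is a candidate key.
Closure of {B, D} is {A, B, C, D, E, F, G, H}, the whole schema; {B, D} is a candidate key.
Closure of {C, D} is {A, B, C, D, E, F, G, H}, the whole schema; {C, D} is a candidate key.
These are minimal and exhaustive — every other superkey contains one of them.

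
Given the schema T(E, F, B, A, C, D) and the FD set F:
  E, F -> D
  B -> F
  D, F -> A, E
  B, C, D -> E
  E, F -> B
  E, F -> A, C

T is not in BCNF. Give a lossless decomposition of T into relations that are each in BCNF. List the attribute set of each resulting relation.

Candidate keys of the original relation: {B, D}, {B, E}, {D, F}, {E, F}.
In {A, B, C, D, E, F}, {B} is not a superkey ({B}⁺ restricted to this set is {B, F}), so split on B -> F into {B, F} and {A, B, C, D, E}.
{B, F} has no BCNF violation.
{A, B, C, D, E} has no BCNF violation.

{A, B, C, D, E}; {B, F}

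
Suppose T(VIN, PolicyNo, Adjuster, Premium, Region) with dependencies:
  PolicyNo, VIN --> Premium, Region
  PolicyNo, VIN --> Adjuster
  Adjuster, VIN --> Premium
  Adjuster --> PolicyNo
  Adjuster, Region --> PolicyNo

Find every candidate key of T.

Attributes never on any right-hand side: {VIN} — every candidate key must contain it.
{Adjuster, VIN}⁺ = {Adjuster, PolicyNo, Premium, Region, VIN}, which is every attribute, so {Adjuster, VIN} is a candidate key.
{PolicyNo, VIN}⁺ = {Adjuster, PolicyNo, Premium, Region, VIN}, which is every attribute, so {PolicyNo, VIN} is a candidate key.
Any other superkey properly contains one of these, so there are no further candidate keys.

{Adjuster, VIN}, {PolicyNo, VIN}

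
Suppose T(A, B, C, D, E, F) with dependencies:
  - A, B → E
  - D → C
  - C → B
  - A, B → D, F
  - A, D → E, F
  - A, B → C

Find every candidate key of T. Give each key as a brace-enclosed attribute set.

{A, B}, {A, C}, {A, D}

{A} never appears on the right of any FD, so every key must include it.
Closure of {A, B} is {A, B, C, D, E, F}, the whole schema; {A, B} is a candidate key.
Closure of {A, C} is {A, B, C, D, E, F}, the whole schema; {A, C} is a candidate key.
Closure of {A, D} is {A, B, C, D, E, F}, the whole schema; {A, D} is a candidate key.
Any other superkey properly contains one of these, so there are no further candidate keys.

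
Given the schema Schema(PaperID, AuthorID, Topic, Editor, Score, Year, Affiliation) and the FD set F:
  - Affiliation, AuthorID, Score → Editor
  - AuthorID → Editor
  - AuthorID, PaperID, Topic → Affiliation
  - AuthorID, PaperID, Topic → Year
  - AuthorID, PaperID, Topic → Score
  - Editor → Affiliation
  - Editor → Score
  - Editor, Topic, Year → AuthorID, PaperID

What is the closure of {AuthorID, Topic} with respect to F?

Start with {AuthorID, Topic}.
AuthorID → Editor applies; add {Editor} → now {AuthorID, Editor, Topic}.
Editor → Affiliation applies; add {Affiliation} → now {Affiliation, AuthorID, Editor, Topic}.
Editor → Score applies; add {Score} → now {Affiliation, AuthorID, Editor, Score, Topic}.
No further FD applies.

{Affiliation, AuthorID, Editor, Score, Topic}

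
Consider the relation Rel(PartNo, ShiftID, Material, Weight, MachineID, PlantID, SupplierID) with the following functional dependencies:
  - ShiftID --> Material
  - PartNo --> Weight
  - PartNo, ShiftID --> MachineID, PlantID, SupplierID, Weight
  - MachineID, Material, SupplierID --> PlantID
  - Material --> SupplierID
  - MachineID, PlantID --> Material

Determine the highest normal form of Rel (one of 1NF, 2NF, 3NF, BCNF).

1NF

Candidate key: {PartNo, ShiftID}. Prime attributes: {PartNo, ShiftID}.
ShiftID --> Material breaks BCNF: {ShiftID}⁺ = {Material, ShiftID, SupplierID}, so {ShiftID} is not a superkey.
Because {Material} is non-prime and the left side of ShiftID --> Material is not a superkey, the relation is not in 3NF.
The proper key subset {PartNo} of {PartNo, ShiftID} determines non-prime {Weight}, so the relation is not even in 2NF.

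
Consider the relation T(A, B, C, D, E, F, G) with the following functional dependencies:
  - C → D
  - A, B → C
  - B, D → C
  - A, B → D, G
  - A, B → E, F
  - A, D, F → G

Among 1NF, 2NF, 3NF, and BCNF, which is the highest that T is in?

Candidate key: {A, B}. Prime attributes: {A, B}.
For C → D we have {C}⁺ = {C, D}; {C} is not a superkey, so BCNF fails.
C → D determines the non-prime attribute {D} from a non-superkey — 3NF is violated.
No non-prime attribute depends on a proper subset of any candidate key, so 2NF holds.

2NF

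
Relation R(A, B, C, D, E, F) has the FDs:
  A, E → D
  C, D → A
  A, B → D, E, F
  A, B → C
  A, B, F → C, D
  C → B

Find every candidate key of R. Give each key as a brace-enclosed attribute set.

{A, B}, {A, C}, {C, D}

Closure of {A, B} is {A, B, C, D, E, F}, the whole schema; {A, B} is a candidate key.
Closure of {A, C} is {A, B, C, D, E, F}, the whole schema; {A, C} is a candidate key.
Closure of {C, D} is {A, B, C, D, E, F}, the whole schema; {C, D} is a candidate key.
These are minimal and exhaustive — every other superkey contains one of them.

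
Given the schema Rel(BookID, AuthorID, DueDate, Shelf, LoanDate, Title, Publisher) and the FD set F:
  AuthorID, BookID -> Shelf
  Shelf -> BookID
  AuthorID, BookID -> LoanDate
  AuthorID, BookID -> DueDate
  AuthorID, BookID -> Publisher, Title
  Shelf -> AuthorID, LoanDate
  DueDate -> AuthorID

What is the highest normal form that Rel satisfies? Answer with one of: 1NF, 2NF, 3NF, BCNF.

3NF

Candidate keys: {AuthorID, BookID}, {BookID, DueDate}, {Shelf}. Prime attributes: {AuthorID, BookID, DueDate, Shelf}.
DueDate -> AuthorID: {DueDate}⁺ = {AuthorID, DueDate}, which is not all of the attributes, so the left side is not a superkey — BCNF is violated.
Its right-hand attributes {AuthorID} are all prime, as are those of every other non-superkey FD — the relation is in 3NF.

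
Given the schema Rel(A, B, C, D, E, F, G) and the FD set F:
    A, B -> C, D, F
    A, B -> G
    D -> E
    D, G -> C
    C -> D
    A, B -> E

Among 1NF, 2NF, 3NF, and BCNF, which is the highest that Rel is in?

2NF

Candidate key: {A, B}. Prime attributes: {A, B}.
D -> E: {D}⁺ = {D, E}, which is not all of the attributes, so the left side is not a superkey — BCNF is violated.
Because {E} is non-prime and the left side of D -> E is not a superkey, the relation is not in 3NF.
No proper subset of a key has a non-prime attribute in its closure, so there is no partial dependency; 2NF holds.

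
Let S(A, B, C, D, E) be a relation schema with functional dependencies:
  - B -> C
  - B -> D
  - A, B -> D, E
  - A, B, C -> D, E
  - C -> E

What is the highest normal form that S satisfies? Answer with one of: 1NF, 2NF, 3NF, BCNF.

1NF

Candidate key: {A, B}. Prime attributes: {A, B}.
For B -> C we have {B}⁺ = {B, C, D, E}; {B} is not a superkey, so BCNF fails.
B -> C has non-prime {C} on the right and a non-superkey on the left, so 3NF fails.
The proper key subset {B} of {A, B} determines non-prime {C, D, E}, so the relation is not even in 2NF.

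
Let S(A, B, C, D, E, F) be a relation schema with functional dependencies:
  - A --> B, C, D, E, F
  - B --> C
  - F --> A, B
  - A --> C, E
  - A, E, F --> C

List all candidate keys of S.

{A}⁺ = {A, B, C, D, E, F}, which is every attribute, so {A} is a candidate key.
{F}⁺ = {A, B, C, D, E, F}, which is every attribute, so {F} is a candidate key.
These are minimal and exhaustive — every other superkey contains one of them.

{A}, {F}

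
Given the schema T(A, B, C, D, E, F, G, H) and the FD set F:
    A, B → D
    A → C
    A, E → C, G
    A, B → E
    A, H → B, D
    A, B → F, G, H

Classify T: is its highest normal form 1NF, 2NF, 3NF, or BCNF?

1NF

Candidate keys: {A, B}, {A, H}. Prime attributes: {A, B, H}.
For A → C we have {A}⁺ = {A, C}; {A} is not a superkey, so BCNF fails.
A → C has non-prime {C} on the right and a non-superkey on the left, so 3NF fails.
{A} is a proper subset of the key {A, B}, and {A}⁺ contains the non-prime attribute {C} — a partial dependency, so 2NF is violated.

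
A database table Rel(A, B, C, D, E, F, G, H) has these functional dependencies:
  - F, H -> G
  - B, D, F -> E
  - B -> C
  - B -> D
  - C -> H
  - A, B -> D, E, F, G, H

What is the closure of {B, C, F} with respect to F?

Start with {B, C, F}.
B -> D applies; add {D} → now {B, C, D, F}.
C -> H applies; add {H} → now {B, C, D, F, H}.
F, H -> G applies; add {G} → now {B, C, D, F, G, H}.
B, D, F -> E applies; add {E} → now {B, C, D, E, F, G, H}.
No further FD applies.

{B, C, D, E, F, G, H}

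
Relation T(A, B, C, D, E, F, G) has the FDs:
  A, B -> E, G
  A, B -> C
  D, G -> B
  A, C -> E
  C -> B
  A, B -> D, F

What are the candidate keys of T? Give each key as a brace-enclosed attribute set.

{A} never appears on the right of any FD, so every key must include it.
Closure of {A, B} is {A, B, C, D, E, F, G}, the whole schema; {A, B} is a candidate key.
Closure of {A, C} is {A, B, C, D, E, F, G}, the whole schema; {A, C} is a candidate key.
Closure of {A, D, G} is {A, B, C, D, E, F, G}, the whole schema; {A, D, G} is a candidate key.
These are minimal and exhaustive — every other superkey contains one of them.

{A, B}, {A, C}, {A, D, G}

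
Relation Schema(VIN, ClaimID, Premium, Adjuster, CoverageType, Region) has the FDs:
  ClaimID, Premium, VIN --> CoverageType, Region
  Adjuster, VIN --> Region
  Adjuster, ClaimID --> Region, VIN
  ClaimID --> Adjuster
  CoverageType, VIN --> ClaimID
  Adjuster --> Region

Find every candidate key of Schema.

{ClaimID, Premium}, {CoverageType, Premium, VIN}

Attributes never on any right-hand side: {Premium} — every candidate key must contain it.
{ClaimID, Premium} is a candidate key since {ClaimID, Premium}⁺ = {Adjuster, ClaimID, CoverageType, Premium, Region, VIN} covers every attribute.
{CoverageType, Premium, VIN} is a candidate key since {CoverageType, Premium, VIN}⁺ = {Adjuster, ClaimID, CoverageType, Premium, Region, VIN} covers every attribute.
Any other superkey properly contains one of these, so there are no further candidate keys.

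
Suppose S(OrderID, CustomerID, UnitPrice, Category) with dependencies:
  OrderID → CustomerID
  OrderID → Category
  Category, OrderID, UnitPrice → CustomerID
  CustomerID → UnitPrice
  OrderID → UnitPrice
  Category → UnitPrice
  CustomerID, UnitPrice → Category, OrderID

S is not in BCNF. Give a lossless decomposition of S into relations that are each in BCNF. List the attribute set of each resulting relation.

{Category, CustomerID, OrderID}; {Category, UnitPrice}

Candidate keys of the original relation: {CustomerID}, {OrderID}.
{Category, CustomerID, OrderID, UnitPrice}: {Category} determines {Category, UnitPrice} here but is not a superkey — split on Category → UnitPrice, giving {Category, UnitPrice} and {Category, CustomerID, OrderID}.
{Category, UnitPrice} is in BCNF.
{Category, CustomerID, OrderID} is in BCNF.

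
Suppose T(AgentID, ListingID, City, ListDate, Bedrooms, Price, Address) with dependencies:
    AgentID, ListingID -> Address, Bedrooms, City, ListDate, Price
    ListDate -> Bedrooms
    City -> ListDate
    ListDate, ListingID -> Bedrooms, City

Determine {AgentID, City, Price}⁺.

{AgentID, Bedrooms, City, ListDate, Price}

Start with {AgentID, City, Price}.
City -> ListDate applies; add {ListDate} → now {AgentID, City, ListDate, Price}.
ListDate -> Bedrooms applies; add {Bedrooms} → now {AgentID, Bedrooms, City, ListDate, Price}.
No further FD applies.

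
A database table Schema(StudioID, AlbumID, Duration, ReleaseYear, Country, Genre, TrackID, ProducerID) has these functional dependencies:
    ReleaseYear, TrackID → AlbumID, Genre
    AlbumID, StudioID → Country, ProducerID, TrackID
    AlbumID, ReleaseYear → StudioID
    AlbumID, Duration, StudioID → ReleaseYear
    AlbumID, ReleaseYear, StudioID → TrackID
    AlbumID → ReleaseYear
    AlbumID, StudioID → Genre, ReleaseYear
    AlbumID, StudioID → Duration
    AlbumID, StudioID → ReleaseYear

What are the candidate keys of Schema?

{AlbumID}, {ReleaseYear, TrackID}

{AlbumID}⁺ = {AlbumID, Country, Duration, Genre, ProducerID, ReleaseYear, StudioID, TrackID}, which is every attribute, so {AlbumID} is a candidate key.
{ReleaseYear, TrackID}⁺ = {AlbumID, Country, Duration, Genre, ProducerID, ReleaseYear, StudioID, TrackID}, which is every attribute, so {ReleaseYear, TrackID} is a candidate key.
No proper subset of any of these is a key, and no other minimal superkey exists.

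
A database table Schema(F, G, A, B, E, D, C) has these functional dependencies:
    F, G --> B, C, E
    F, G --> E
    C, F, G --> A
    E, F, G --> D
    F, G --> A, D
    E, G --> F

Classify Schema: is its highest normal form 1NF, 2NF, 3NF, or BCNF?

BCNF

Candidate keys: {E, G}, {F, G}. Prime attributes: {E, F, G}.
The left-hand side of every FD is a superkey, so BCNF is satisfied.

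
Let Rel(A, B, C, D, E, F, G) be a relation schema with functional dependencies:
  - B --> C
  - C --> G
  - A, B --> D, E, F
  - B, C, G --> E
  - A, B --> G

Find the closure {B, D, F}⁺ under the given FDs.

Start with {B, D, F}.
B --> C applies; add {C} → now {B, C, D, F}.
C --> G applies; add {G} → now {B, C, D, F, G}.
B, C, G --> E applies; add {E} → now {B, C, D, E, F, G}.
No further FD applies.

{B, C, D, E, F, G}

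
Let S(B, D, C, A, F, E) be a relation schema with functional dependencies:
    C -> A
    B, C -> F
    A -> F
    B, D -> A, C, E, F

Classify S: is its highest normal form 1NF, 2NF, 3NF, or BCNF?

Candidate key: {B, D}. Prime attributes: {B, D}.
For C -> A we have {C}⁺ = {A, C, F}; {C} is not a superkey, so BCNF fails.
C -> A determines the non-prime attribute {A} from a non-superkey — 3NF is violated.
No non-prime attribute depends on a proper subset of any candidate key, so 2NF holds.

2NF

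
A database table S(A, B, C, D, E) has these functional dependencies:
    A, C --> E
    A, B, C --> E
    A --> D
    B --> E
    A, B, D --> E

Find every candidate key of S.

Attributes never on any right-hand side: {A, B, C} — every candidate key must contain all of them.
{A, B, C}⁺ = {A, B, C, D, E} — all of the relation — so {A, B, C} is a candidate key.
No other minimal set has full closure, so this is the only candidate key.

{A, B, C}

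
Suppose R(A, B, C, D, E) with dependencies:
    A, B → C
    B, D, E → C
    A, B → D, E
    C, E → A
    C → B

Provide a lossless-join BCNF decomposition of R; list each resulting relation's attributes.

{A, C, D, E}; {B, C}

Candidate keys of the original relation: {A, B}, {A, C}, {B, D, E}, {C, E}.
Within {A, B, C, D, E}: {C}⁺ ∩ {A, B, C, D, E} = {B, C}, not the whole set, so C → B violates BCNF; decompose into {B, C} and {A, C, D, E}.
{B, C} is in BCNF.
{A, C, D, E} is in BCNF.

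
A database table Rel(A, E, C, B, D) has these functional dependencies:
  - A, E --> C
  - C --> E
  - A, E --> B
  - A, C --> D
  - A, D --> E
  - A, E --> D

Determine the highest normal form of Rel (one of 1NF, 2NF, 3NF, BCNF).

3NF

Candidate keys: {A, C}, {A, D}, {A, E}. Prime attributes: {A, C, D, E}.
C --> E breaks BCNF: {C}⁺ = {C, E}, so {C} is not a superkey.
Since {E} ⊆ prime attributes and every other non-superkey FD also has a prime right side, the schema is in 3NF.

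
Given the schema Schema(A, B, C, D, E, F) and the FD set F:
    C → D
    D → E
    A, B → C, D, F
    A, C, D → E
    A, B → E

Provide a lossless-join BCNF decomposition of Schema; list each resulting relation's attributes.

{A, B, C, F}; {C, D}; {D, E}

Candidate key of the original relation: {A, B}.
{A, B, C, D, E, F}: {C} determines {C, D, E} here but is not a superkey — split on C → D, E, giving {C, D, E} and {A, B, C, F}.
{C, D, E}: {D} determines {D, E} here but is not a superkey — split on D → E, giving {D, E} and {C, D}.
{D, E} is in BCNF.
{C, D} is in BCNF.
{A, B, C, F} is in BCNF.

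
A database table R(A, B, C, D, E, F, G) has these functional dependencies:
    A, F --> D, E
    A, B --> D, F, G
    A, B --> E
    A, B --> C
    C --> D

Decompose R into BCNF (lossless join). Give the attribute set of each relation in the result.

{A, B, C, F, G}; {A, D, E, F}

Candidate key of the original relation: {A, B}.
Within {A, B, C, D, E, F, G}: {A, F}⁺ ∩ {A, B, C, D, E, F, G} = {A, D, E, F}, not the whole set, so A, F --> D, E violates BCNF; decompose into {A, D, E, F} and {A, B, C, F, G}.
{A, D, E, F} has no BCNF violation.
{A, B, C, F, G} has no BCNF violation.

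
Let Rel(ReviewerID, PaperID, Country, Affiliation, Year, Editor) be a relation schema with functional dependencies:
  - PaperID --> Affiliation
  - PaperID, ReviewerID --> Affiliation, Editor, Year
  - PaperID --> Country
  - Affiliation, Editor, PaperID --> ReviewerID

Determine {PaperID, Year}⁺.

Start with {PaperID, Year}.
PaperID --> Affiliation applies; add {Affiliation} → now {Affiliation, PaperID, Year}.
PaperID --> Country applies; add {Country} → now {Affiliation, Country, PaperID, Year}.
No further FD applies.

{Affiliation, Country, PaperID, Year}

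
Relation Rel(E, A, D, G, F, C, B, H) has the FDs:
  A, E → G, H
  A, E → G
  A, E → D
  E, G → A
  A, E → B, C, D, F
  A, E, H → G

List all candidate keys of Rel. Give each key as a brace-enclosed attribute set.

{A, E}, {E, G}

Attributes never on any right-hand side: {E} — every candidate key must contain it.
{A, E} is a candidate key since {A, E}⁺ = {A, B, C, D, E, F, G, H} covers every attribute.
{E, G} is a candidate key since {E, G}⁺ = {A, B, C, D, E, F, G, H} covers every attribute.
These are minimal and exhaustive — every other superkey contains one of them.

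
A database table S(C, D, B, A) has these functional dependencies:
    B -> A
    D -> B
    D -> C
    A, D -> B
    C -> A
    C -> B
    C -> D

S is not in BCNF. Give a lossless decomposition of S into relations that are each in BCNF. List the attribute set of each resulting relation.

{A, B}; {B, C, D}

Candidate keys of the original relation: {C}, {D}.
{A, B, C, D}: {B} determines {A, B} here but is not a superkey — split on B -> A, giving {A, B} and {B, C, D}.
{A, B} is in BCNF.
{B, C, D} is in BCNF.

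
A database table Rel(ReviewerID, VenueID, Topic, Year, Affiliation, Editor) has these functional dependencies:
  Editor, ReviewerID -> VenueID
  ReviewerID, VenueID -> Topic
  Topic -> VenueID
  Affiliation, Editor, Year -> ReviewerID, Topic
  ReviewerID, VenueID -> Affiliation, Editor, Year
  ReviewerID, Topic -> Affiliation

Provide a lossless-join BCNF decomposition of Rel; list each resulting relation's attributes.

Candidate keys of the original relation: {Affiliation, Editor, Year}, {Editor, ReviewerID}, {ReviewerID, Topic}, {ReviewerID, VenueID}.
{Affiliation, Editor, ReviewerID, Topic, VenueID, Year}: {Topic} determines {Topic, VenueID} here but is not a superkey — split on Topic -> VenueID, giving {Topic, VenueID} and {Affiliation, Editor, ReviewerID, Topic, Year}.
{Topic, VenueID} has no BCNF violation.
{Affiliation, Editor, ReviewerID, Topic, Year} has no BCNF violation.

{Affiliation, Editor, ReviewerID, Topic, Year}; {Topic, VenueID}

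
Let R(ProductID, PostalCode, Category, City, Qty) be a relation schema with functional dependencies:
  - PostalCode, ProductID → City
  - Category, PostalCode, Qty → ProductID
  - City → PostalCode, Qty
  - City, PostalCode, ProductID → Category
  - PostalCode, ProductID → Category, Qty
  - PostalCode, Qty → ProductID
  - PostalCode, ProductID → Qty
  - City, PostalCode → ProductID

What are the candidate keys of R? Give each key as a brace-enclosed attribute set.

{City}, {PostalCode, ProductID}, {PostalCode, Qty}

{City}⁺ = {Category, City, PostalCode, ProductID, Qty}, which is every attribute, so {City} is a candidate key.
{PostalCode, ProductID}⁺ = {Category, City, PostalCode, ProductID, Qty}, which is every attribute, so {PostalCode, ProductID} is a candidate key.
{PostalCode, Qty}⁺ = {Category, City, PostalCode, ProductID, Qty}, which is every attribute, so {PostalCode, Qty} is a candidate key.
No proper subset of any of these is a key, and no other minimal superkey exists.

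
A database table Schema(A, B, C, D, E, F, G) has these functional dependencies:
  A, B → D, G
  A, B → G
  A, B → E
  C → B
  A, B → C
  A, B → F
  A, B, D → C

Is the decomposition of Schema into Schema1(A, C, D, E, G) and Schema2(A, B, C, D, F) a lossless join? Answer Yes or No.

Yes

Schema1 ∩ Schema2 = {A, C, D}; its closure under F is {A, B, C, D, E, F, G}.
Schema1 is contained in that closure, so Schema1 ∩ Schema2 → Schema1 holds and the join is lossless.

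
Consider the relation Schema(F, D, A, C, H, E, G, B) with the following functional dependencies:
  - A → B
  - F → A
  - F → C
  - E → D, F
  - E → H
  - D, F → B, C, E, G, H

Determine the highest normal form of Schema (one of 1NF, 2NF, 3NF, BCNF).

1NF

Candidate keys: {D, F}, {E}. Prime attributes: {D, E, F}.
A → B: {A}⁺ = {A, B}, which is not all of the attributes, so the left side is not a superkey — BCNF is violated.
A → B determines the non-prime attribute {B} from a non-superkey — 3NF is violated.
The proper key subset {F} of {D, F} determines non-prime {A, B, C}, so the relation is not even in 2NF.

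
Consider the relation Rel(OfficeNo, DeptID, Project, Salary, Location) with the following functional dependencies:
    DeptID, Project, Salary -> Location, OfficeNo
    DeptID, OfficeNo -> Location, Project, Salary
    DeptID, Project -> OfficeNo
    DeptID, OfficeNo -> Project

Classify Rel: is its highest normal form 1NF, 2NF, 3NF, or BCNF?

BCNF

Candidate keys: {DeptID, OfficeNo}, {DeptID, Project}. Prime attributes: {DeptID, OfficeNo, Project}.
Each dependency's left side is a superkey — BCNF holds.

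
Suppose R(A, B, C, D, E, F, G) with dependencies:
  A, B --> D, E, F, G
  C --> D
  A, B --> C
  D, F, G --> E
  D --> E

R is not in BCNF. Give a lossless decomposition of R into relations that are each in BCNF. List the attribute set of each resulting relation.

{A, B, C, F, G}; {C, D}; {D, E}

Candidate key of the original relation: {A, B}.
Within {A, B, C, D, E, F, G}: {C}⁺ ∩ {A, B, C, D, E, F, G} = {C, D, E}, not the whole set, so C --> D, E violates BCNF; decompose into {C, D, E} and {A, B, C, F, G}.
Within {C, D, E}: {D}⁺ ∩ {C, D, E} = {D, E}, not the whole set, so D --> E violates BCNF; decompose into {D, E} and {C, D}.
{D, E} has no BCNF violation.
{C, D} has no BCNF violation.
{A, B, C, F, G} has no BCNF violation.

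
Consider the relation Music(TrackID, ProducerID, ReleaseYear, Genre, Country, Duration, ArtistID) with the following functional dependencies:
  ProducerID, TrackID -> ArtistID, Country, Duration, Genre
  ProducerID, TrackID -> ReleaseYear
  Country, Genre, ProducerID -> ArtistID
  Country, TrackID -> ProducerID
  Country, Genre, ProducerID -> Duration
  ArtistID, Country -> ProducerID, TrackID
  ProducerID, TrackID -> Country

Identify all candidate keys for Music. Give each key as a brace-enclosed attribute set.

{ArtistID, Country}, {Country, Genre, ProducerID}, {Country, TrackID}, {ProducerID, TrackID}

{ArtistID, Country}⁺ = {ArtistID, Country, Duration, Genre, ProducerID, ReleaseYear, TrackID}, which is every attribute, so {ArtistID, Country} is a candidate key.
{Country, TrackID}⁺ = {ArtistID, Country, Duration, Genre, ProducerID, ReleaseYear, TrackID}, which is every attribute, so {Country, TrackID} is a candidate key.
{ProducerID, TrackID}⁺ = {ArtistID, Country, Duration, Genre, ProducerID, ReleaseYear, TrackID}, which is every attribute, so {ProducerID, TrackID} is a candidate key.
{Country, Genre, ProducerID}⁺ = {ArtistID, Country, Duration, Genre, ProducerID, ReleaseYear, TrackID}, which is every attribute, so {Country, Genre, ProducerID} is a candidate key.
Any other superkey properly contains one of these, so there are no further candidate keys.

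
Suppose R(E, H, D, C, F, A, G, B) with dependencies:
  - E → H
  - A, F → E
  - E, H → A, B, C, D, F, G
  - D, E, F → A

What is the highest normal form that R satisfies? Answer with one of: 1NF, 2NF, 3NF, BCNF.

Candidate keys: {A, F}, {E}. Prime attributes: {A, E, F}.
Every FD has a superkey on the left, so the relation is in BCNF.

BCNF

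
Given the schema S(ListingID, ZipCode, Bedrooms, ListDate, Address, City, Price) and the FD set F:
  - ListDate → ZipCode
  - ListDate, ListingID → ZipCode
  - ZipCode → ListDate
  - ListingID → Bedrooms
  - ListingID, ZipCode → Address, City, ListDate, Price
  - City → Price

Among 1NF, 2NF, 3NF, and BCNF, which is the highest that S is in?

Candidate keys: {ListDate, ListingID}, {ListingID, ZipCode}. Prime attributes: {ListDate, ListingID, ZipCode}.
ListDate → ZipCode breaks BCNF: {ListDate}⁺ = {ListDate, ZipCode}, so {ListDate} is not a superkey.
Because {Bedrooms} is non-prime and the left side of ListingID → Bedrooms is not a superkey, the relation is not in 3NF.
The proper key subset {ListingID} of {ListDate, ListingID} determines non-prime {Bedrooms}, so the relation is not even in 2NF.

1NF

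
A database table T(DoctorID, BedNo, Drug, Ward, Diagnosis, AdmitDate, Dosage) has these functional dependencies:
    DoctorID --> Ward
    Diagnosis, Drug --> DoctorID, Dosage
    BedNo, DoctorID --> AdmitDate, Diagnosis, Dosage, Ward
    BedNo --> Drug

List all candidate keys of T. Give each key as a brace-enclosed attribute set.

{BedNo, Diagnosis}, {BedNo, DoctorID}

{BedNo} never appears on the right of any FD, so every key must include it.
{BedNo, Diagnosis} is a candidate key since {BedNo, Diagnosis}⁺ = {AdmitDate, BedNo, Diagnosis, DoctorID, Dosage, Drug, Ward} covers every attribute.
{BedNo, DoctorID} is a candidate key since {BedNo, DoctorID}⁺ = {AdmitDate, BedNo, Diagnosis, DoctorID, Dosage, Drug, Ward} covers every attribute.
No proper subset of any of these is a key, and no other minimal superkey exists.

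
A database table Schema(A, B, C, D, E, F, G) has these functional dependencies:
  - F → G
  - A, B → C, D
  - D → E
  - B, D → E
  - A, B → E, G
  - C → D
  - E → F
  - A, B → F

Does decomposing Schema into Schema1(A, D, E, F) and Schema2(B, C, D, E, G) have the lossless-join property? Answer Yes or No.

Schema1 ∩ Schema2 = {D, E}; its closure under F is {D, E, F, G}.
The closure covers neither Schema1 nor Schema2 entirely; the join is not lossless.

No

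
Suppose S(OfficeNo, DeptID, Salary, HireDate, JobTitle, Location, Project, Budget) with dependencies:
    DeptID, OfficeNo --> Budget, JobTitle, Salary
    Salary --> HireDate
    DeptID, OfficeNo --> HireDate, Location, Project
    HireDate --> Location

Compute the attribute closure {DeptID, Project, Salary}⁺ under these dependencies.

{DeptID, HireDate, Location, Project, Salary}

Start with {DeptID, Project, Salary}.
Salary --> HireDate applies; add {HireDate} → now {DeptID, HireDate, Project, Salary}.
HireDate --> Location applies; add {Location} → now {DeptID, HireDate, Location, Project, Salary}.
No further FD applies.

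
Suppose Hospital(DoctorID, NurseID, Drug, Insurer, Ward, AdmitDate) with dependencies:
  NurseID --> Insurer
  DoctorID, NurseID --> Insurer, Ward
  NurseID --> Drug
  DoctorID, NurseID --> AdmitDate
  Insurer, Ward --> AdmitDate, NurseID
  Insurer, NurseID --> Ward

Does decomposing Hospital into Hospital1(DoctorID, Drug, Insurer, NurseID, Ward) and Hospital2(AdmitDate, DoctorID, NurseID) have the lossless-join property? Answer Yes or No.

Yes

Hospital1 ∩ Hospital2 = {DoctorID, NurseID}; its closure under F is {AdmitDate, DoctorID, Drug, Insurer, NurseID, Ward}.
Hospital1 is contained in that closure, so Hospital1 ∩ Hospital2 --> Hospital1 holds and the join is lossless.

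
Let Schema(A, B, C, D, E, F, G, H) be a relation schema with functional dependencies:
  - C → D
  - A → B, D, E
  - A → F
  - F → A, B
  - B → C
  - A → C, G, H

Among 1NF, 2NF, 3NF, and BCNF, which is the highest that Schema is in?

2NF

Candidate keys: {A}, {F}. Prime attributes: {A, F}.
For C → D we have {C}⁺ = {C, D}; {C} is not a superkey, so BCNF fails.
Because {D} is non-prime and the left side of C → D is not a superkey, the relation is not in 3NF.
With only single-attribute keys there can be no partial dependency, so 2NF holds.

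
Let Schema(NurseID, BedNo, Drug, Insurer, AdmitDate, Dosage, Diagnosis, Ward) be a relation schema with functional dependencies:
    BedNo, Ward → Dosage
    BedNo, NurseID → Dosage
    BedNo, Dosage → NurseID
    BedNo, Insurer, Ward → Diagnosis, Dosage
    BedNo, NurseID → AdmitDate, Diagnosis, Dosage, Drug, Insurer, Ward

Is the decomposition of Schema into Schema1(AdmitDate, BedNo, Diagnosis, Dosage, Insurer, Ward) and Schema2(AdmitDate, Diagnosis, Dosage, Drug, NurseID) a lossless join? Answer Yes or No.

No

Schema1 ∩ Schema2 = {AdmitDate, Diagnosis, Dosage}; its closure under F is {AdmitDate, Diagnosis, Dosage}.
Schema1 ⊄ {AdmitDate, Diagnosis, Dosage} and Schema2 ⊄ {AdmitDate, Diagnosis, Dosage}, so the split is lossy.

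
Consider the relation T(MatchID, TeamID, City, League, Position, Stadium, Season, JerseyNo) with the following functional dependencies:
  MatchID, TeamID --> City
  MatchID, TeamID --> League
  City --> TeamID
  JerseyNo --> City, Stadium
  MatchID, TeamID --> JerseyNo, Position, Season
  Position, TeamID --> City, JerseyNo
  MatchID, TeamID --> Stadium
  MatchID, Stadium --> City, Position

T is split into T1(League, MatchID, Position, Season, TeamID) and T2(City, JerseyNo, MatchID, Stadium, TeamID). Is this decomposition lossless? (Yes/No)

Yes

Common attributes: {MatchID, TeamID}; their closure is {City, JerseyNo, League, MatchID, Position, Season, Stadium, TeamID}.
This includes all of T1, so the common attributes are a superkey of T1 — the join is lossless.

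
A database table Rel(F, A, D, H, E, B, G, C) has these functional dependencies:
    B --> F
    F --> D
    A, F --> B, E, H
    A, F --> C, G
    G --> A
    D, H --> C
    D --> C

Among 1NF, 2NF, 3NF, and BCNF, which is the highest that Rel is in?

Candidate keys: {A, B}, {A, F}, {B, G}, {F, G}. Prime attributes: {A, B, F, G}.
B --> F: {B}⁺ = {B, C, D, F}, which is not all of the attributes, so the left side is not a superkey — BCNF is violated.
Because {D} is non-prime and the left side of F --> D is not a superkey, the relation is not in 3NF.
Since {B} ⊂ {A, B} and {B}⁺ ⊇ {C, D} with {C, D} non-prime, there is a partial dependency; 2NF fails.

1NF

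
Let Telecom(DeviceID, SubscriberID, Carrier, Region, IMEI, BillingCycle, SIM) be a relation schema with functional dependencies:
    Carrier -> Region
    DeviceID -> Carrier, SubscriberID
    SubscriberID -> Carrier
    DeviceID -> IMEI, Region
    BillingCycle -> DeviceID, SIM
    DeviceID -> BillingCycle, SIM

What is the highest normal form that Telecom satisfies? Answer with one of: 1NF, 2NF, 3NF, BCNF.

2NF

Candidate keys: {BillingCycle}, {DeviceID}. Prime attributes: {BillingCycle, DeviceID}.
Carrier -> Region breaks BCNF: {Carrier}⁺ = {Carrier, Region}, so {Carrier} is not a superkey.
Carrier -> Region determines the non-prime attribute {Region} from a non-superkey — 3NF is violated.
All keys have size 1, which rules out partial dependencies — 2NF is satisfied.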